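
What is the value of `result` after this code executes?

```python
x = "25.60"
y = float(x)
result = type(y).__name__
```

x is str; y is float; result = 'float'

'float'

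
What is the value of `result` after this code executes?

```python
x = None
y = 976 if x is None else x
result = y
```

x = None; y = 976; result = 976

976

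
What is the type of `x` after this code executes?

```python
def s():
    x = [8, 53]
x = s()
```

Function without return returns None

NoneType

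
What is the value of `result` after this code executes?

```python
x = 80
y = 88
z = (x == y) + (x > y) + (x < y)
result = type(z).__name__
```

x is int; y is int; z is int; result = 'int'

'int'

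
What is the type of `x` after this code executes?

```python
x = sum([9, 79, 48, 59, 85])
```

sum() of ints returns int

int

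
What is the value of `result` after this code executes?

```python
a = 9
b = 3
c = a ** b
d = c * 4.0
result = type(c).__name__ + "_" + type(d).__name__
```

a is int; b is int; c is int; d is float; result = 'int_float'

'int_float'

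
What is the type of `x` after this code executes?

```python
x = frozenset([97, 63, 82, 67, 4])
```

frozenset() returns frozenset

frozenset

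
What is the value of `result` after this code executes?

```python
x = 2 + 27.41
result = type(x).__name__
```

x is float; result = 'float'

'float'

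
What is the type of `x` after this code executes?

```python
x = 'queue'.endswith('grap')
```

str.endswith() returns bool

bool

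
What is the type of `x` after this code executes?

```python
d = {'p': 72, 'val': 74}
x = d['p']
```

Accessing dict[str, int] with str key returns int

int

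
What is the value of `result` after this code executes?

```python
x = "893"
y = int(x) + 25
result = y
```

x = '893'; y = 918; result = 918

918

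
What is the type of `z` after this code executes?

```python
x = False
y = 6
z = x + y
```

bool + int = int (bool is subclass of int)

int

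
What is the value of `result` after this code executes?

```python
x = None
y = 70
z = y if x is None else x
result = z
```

x = None; y = 70; z = 70; result = 70

70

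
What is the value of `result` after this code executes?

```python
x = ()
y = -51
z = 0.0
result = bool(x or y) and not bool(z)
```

x = (); y = -51; z = 0.0; result = True

True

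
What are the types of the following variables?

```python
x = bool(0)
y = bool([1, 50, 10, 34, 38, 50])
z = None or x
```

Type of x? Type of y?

bool() returns bool; bool() returns bool

bool, bool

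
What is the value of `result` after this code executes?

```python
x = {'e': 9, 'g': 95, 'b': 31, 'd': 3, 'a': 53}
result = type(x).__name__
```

x is dict; result = 'dict'

'dict'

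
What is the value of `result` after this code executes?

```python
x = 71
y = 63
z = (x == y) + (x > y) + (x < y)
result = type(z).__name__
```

x is int; y is int; z is int; result = 'int'

'int'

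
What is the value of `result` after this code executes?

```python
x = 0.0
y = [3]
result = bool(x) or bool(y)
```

x = 0.0; y = [3]; result = True

True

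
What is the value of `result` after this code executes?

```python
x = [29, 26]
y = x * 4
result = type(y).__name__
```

x is list; y is list; result = 'list'

'list'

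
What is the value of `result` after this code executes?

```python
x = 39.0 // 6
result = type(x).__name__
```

x is float; result = 'float'

'float'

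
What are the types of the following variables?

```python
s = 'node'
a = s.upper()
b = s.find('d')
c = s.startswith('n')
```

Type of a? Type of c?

upper() returns str; startswith() returns bool

str, bool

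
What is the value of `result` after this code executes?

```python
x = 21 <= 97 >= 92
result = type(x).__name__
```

x is bool; result = 'bool'

'bool'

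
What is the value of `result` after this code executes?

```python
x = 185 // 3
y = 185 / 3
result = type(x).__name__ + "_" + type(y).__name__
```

x is int; y is float; result = 'int_float'

'int_float'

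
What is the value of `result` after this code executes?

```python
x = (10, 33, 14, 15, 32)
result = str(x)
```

x = (10, 33, 14, 15, 32); result = '(10, 33, 14, 15, 32)'

'(10, 33, 14, 15, 32)'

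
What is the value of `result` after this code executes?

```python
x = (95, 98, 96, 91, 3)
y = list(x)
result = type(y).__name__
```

x is tuple; y is list; result = 'list'

'list'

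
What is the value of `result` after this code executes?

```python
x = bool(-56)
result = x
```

x = True; result = True

True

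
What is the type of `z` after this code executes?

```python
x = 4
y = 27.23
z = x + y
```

int + float = float

float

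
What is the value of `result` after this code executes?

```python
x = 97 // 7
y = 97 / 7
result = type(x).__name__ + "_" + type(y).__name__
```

x is int; y is float; result = 'int_float'

'int_float'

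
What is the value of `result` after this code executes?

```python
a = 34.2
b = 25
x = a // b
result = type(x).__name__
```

a is float; b is int; x is float; result = 'float'

'float'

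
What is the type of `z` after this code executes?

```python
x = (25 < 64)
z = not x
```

'not' returns bool

bool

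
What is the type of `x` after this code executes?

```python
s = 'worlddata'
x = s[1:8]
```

Slicing a str returns str

str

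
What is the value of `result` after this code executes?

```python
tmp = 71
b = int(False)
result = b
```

tmp = 71; b = 0; result = 0

0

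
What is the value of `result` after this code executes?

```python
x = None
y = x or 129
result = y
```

x = None; y = 129; result = 129

129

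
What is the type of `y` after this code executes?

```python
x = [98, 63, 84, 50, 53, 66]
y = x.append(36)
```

list.append() returns None (mutates in place)

NoneType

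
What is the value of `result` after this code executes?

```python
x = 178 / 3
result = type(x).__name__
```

x is float; result = 'float'

'float'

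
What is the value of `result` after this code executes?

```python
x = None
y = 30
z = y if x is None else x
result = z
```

x = None; y = 30; z = 30; result = 30

30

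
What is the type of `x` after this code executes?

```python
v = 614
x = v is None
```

'is' comparison returns bool

bool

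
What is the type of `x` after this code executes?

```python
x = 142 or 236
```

'or' returns first truthy value (int)

int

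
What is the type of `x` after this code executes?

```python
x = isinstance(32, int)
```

isinstance() returns bool

bool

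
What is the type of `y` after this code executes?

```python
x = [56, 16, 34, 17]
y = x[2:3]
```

Slicing a list returns a list

list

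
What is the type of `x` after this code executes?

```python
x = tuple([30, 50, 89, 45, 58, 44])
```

tuple() constructor returns tuple

tuple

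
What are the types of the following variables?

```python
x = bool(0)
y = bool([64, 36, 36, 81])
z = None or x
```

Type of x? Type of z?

bool() returns bool; None or bool returns the bool

bool, bool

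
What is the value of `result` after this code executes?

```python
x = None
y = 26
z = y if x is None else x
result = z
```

x = None; y = 26; z = 26; result = 26

26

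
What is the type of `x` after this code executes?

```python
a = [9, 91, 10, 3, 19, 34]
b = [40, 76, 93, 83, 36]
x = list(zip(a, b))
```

list(zip()) returns a list of tuples

list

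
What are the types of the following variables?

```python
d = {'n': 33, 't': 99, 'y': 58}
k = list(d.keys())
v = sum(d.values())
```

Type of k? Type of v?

list() converts to list; sum of ints is int

list, int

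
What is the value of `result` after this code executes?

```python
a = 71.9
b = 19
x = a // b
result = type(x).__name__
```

a is float; b is int; x is float; result = 'float'

'float'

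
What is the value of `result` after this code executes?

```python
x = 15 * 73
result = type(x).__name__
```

x is int; result = 'int'

'int'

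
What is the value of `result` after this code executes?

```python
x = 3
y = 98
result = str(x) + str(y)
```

x = 3; y = 98; result = '398'

'398'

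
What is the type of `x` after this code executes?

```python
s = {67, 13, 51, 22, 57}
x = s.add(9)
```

set.add() returns None (mutates in place)

NoneType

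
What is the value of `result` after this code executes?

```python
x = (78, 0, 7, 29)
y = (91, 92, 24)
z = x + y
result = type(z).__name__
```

x is tuple; y is tuple; z is tuple; result = 'tuple'

'tuple'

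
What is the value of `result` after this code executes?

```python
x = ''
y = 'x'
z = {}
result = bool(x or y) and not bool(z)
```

x = ''; y = 'x'; z = {}; result = True

True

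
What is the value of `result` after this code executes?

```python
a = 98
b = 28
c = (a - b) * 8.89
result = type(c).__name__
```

a is int; b is int; c is float; result = 'float'

'float'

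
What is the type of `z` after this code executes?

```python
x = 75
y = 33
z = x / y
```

int / int = float

float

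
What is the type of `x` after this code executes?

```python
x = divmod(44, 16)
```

divmod() returns tuple of (quotient, remainder)

tuple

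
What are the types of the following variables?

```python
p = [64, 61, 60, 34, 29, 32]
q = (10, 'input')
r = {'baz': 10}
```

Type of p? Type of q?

p is assigned a list literal (square brackets); q is assigned a tuple (parenthesized, comma-separated values)

list, tuple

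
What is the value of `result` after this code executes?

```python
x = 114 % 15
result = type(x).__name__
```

x is int; result = 'int'

'int'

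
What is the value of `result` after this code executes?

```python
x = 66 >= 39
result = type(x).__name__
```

x is bool; result = 'bool'

'bool'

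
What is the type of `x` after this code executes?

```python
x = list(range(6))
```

list(range()) returns list

list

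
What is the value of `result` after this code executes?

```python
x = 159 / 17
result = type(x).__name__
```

x is float; result = 'float'

'float'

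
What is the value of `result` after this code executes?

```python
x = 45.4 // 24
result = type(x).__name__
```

x is float; result = 'float'

'float'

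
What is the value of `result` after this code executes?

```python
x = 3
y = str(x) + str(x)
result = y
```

x = 3; y = '33'; result = '33'

'33'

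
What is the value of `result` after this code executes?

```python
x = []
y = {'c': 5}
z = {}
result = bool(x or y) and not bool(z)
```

x = []; y = {'c': 5}; z = {}; result = True

True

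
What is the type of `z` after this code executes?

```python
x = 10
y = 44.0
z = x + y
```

int + float = float

float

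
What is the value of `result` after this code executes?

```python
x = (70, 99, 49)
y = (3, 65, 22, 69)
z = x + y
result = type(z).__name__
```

x is tuple; y is tuple; z is tuple; result = 'tuple'

'tuple'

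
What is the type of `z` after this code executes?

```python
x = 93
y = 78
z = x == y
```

Comparison returns bool

bool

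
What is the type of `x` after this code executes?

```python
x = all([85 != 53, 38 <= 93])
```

all() returns bool

bool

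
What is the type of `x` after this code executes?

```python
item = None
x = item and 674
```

'and' returns first falsy value (None)

NoneType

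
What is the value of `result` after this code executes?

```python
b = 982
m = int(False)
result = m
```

b = 982; m = 0; result = 0

0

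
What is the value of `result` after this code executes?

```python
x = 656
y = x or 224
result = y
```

x = 656; y = 656; result = 656

656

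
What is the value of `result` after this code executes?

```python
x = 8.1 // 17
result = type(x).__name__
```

x is float; result = 'float'

'float'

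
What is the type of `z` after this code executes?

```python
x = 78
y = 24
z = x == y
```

Comparison returns bool

bool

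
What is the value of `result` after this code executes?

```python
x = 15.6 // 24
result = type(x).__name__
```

x is float; result = 'float'

'float'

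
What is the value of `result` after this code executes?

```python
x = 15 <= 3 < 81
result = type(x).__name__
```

x is bool; result = 'bool'

'bool'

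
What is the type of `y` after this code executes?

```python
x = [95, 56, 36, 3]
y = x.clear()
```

list.clear() returns None

NoneType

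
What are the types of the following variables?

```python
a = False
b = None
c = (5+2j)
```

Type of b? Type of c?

b is assigned None, whose type is NoneType; c is assigned (5+2j), an int plus an imaginary literal (j suffix), which evaluates to complex

NoneType, complex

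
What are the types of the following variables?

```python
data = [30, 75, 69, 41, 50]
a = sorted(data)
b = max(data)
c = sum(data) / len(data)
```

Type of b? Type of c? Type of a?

max of ints returns int; int / int = float; sorted() returns list

int, float, list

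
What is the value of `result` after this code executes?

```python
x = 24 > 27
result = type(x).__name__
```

x is bool; result = 'bool'

'bool'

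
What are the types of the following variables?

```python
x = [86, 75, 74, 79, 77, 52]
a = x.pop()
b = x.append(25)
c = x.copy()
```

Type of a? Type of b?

pop() returns element; append() returns None

int, NoneType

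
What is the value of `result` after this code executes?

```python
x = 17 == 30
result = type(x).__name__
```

x is bool; result = 'bool'

'bool'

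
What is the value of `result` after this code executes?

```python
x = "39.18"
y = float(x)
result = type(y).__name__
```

x is str; y is float; result = 'float'

'float'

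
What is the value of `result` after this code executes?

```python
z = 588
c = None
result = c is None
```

z = 588; c = None; result = True

True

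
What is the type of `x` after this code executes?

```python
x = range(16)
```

range() returns a range object

range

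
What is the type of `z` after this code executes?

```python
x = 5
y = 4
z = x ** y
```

positive int ** positive int = int

int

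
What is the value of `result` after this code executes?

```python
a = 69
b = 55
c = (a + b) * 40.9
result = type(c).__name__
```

a is int; b is int; c is float; result = 'float'

'float'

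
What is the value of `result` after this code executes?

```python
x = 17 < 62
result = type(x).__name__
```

x is bool; result = 'bool'

'bool'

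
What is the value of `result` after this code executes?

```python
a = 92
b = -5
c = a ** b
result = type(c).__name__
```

a is int; b is int; c is float; result = 'float'

'float'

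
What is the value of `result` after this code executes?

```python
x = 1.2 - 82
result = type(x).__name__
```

x is float; result = 'float'

'float'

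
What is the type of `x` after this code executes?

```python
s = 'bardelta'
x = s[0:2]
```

Slicing a str returns str

str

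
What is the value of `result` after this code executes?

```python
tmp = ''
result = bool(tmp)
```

tmp = ''; result = False

False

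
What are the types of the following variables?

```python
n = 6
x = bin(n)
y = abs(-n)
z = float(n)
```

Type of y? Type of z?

abs() of int returns int; float() returns float

int, float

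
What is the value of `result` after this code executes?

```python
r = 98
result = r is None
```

r = 98; result = False

False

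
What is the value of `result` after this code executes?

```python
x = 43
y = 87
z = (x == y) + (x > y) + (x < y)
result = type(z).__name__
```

x is int; y is int; z is int; result = 'int'

'int'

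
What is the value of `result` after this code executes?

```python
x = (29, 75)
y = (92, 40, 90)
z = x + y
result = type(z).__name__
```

x is tuple; y is tuple; z is tuple; result = 'tuple'

'tuple'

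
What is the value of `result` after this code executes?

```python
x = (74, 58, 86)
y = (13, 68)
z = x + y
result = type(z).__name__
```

x is tuple; y is tuple; z is tuple; result = 'tuple'

'tuple'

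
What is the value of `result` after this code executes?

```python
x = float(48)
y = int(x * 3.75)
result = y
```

x = 48.0; y = 180; result = 180

180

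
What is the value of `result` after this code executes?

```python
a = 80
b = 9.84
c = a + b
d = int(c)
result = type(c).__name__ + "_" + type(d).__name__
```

a is int; b is float; c is float; d is int; result = 'float_int'

'float_int'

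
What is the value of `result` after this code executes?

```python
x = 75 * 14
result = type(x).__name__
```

x is int; result = 'int'

'int'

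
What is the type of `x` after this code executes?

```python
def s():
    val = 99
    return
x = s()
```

Bare return returns None

NoneType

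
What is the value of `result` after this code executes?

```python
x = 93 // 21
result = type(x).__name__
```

x is int; result = 'int'

'int'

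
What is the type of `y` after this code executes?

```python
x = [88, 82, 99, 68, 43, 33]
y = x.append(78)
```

list.append() returns None (mutates in place)

NoneType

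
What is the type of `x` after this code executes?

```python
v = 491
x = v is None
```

'is' comparison returns bool

bool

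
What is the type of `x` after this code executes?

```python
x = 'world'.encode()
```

str.encode() returns bytes

bytes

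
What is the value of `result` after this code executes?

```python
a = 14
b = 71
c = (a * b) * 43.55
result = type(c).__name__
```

a is int; b is int; c is float; result = 'float'

'float'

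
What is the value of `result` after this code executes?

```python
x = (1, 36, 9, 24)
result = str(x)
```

x = (1, 36, 9, 24); result = '(1, 36, 9, 24)'

'(1, 36, 9, 24)'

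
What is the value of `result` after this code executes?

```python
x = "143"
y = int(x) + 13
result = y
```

x = '143'; y = 156; result = 156

156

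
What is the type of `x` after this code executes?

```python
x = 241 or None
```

'or' returns first truthy value

int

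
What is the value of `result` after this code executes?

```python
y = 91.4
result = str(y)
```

y = 91.4; result = '91.4'

'91.4'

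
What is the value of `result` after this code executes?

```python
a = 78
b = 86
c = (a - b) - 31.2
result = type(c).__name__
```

a is int; b is int; c is float; result = 'float'

'float'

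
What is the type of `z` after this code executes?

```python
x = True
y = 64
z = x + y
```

bool + int = int (bool is subclass of int)

int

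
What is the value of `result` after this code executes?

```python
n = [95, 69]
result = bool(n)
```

n = [95, 69]; result = True

True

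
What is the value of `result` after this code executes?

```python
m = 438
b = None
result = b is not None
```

m = 438; b = None; result = False

False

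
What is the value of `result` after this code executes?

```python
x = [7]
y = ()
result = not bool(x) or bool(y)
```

x = [7]; y = (); result = False

False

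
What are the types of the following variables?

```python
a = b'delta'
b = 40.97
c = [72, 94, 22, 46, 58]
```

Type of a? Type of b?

a is assigned a bytes literal (b'...' prefix); b is assigned a number with a decimal point, so it is a float

bytes, float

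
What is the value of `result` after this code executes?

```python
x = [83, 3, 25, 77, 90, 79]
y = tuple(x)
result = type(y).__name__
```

x is list; y is tuple; result = 'tuple'

'tuple'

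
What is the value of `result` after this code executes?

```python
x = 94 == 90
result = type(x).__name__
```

x is bool; result = 'bool'

'bool'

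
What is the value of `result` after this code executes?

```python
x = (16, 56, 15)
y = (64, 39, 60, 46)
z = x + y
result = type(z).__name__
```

x is tuple; y is tuple; z is tuple; result = 'tuple'

'tuple'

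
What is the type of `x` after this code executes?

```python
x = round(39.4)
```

round() with no decimal places returns int

int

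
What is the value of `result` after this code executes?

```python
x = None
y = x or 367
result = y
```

x = None; y = 367; result = 367

367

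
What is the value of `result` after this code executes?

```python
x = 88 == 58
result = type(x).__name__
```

x is bool; result = 'bool'

'bool'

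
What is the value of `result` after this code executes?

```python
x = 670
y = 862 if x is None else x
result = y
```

x = 670; y = 670; result = 670

670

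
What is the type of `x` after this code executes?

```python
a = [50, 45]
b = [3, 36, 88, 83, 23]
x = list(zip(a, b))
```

list(zip()) returns a list of tuples

list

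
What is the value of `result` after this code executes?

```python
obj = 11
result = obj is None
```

obj = 11; result = False

False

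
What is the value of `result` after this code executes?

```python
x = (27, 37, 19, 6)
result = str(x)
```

x = (27, 37, 19, 6); result = '(27, 37, 19, 6)'

'(27, 37, 19, 6)'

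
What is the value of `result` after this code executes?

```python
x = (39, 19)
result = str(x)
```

x = (39, 19); result = '(39, 19)'

'(39, 19)'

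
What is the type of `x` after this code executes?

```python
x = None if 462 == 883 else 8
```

462 == 883 is False, so the else branch is taken

int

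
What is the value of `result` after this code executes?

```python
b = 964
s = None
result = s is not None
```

b = 964; s = None; result = False

False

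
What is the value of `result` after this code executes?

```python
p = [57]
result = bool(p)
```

p = [57]; result = True

True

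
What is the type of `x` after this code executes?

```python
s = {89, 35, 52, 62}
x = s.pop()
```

Popping from set[int] returns int

int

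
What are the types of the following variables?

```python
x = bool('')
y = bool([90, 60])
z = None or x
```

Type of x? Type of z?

bool() returns bool; None or bool returns the bool

bool, bool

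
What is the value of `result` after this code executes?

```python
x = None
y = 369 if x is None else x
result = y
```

x = None; y = 369; result = 369

369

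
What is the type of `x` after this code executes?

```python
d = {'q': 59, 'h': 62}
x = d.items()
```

dict.items() returns dict_items view

dict_items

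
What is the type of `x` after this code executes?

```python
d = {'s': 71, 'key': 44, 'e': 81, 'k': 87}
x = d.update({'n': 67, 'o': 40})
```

dict.update() returns None

NoneType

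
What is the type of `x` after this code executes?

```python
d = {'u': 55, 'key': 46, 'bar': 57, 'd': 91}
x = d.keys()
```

.keys() returns dict_keys view

dict_keys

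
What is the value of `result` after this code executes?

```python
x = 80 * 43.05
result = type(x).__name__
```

x is float; result = 'float'

'float'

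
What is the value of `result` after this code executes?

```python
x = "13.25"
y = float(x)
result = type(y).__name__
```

x is str; y is float; result = 'float'

'float'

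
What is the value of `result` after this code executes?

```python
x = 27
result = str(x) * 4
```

x = 27; result = '27272727'

'27272727'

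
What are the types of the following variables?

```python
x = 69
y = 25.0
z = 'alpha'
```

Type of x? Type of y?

x is assigned a bare integer (no decimal point), so it is an int; y is assigned a number with a decimal point, so it is a float

int, float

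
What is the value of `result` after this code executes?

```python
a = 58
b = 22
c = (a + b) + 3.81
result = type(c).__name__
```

a is int; b is int; c is float; result = 'float'

'float'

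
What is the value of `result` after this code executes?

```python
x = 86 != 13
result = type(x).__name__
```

x is bool; result = 'bool'

'bool'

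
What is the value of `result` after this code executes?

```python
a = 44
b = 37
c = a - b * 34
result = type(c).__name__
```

a is int; b is int; c is int; result = 'int'

'int'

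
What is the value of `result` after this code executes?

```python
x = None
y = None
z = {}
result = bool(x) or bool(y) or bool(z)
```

x = None; y = None; z = {}; result = False

False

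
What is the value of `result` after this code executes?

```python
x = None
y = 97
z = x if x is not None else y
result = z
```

x = None; y = 97; z = 97; result = 97

97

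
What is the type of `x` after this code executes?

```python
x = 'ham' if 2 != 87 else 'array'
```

Both branches of conditional are str

str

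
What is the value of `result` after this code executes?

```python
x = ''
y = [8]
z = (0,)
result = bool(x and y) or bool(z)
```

x = ''; y = [8]; z = (0,); result = True

True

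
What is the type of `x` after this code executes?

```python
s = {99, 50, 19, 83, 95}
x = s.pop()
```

Popping from set[int] returns int

int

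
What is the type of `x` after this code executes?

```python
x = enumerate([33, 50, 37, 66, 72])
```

enumerate() returns an enumerate object

enumerate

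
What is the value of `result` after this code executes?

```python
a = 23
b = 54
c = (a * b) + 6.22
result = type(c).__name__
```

a is int; b is int; c is float; result = 'float'

'float'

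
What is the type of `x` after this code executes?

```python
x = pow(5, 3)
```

pow(int, int) returns int

int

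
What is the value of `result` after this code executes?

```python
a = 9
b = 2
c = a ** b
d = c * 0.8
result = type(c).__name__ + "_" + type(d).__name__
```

a is int; b is int; c is int; d is float; result = 'int_float'

'int_float'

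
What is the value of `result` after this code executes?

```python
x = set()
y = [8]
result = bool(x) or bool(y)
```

x = set(); y = [8]; result = True

True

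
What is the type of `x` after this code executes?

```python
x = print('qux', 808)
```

print() returns None

NoneType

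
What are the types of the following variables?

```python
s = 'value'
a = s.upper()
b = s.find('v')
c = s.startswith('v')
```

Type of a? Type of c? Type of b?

upper() returns str; startswith() returns bool; find() returns int

str, bool, int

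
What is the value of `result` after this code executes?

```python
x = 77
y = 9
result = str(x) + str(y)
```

x = 77; y = 9; result = '779'

'779'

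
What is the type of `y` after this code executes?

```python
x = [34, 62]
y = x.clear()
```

list.clear() returns None

NoneType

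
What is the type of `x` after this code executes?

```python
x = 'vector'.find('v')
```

str.find() returns int index

int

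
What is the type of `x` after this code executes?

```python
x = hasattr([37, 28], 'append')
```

hasattr() returns bool

bool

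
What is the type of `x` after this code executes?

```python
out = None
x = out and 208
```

'and' returns first falsy value (None)

NoneType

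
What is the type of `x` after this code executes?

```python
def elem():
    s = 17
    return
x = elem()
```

Bare return returns None

NoneType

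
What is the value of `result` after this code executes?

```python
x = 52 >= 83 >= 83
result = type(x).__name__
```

x is bool; result = 'bool'

'bool'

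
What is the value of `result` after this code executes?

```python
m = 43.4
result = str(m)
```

m = 43.4; result = '43.4'

'43.4'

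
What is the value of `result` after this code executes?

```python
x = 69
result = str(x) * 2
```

x = 69; result = '6969'

'6969'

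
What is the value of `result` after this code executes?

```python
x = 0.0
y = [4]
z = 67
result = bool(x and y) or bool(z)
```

x = 0.0; y = [4]; z = 67; result = True

True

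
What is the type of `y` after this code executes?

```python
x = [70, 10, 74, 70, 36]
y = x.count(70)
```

list.count() returns int

int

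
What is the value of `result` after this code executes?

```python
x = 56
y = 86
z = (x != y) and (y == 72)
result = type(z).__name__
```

x is int; y is int; z is bool; result = 'bool'

'bool'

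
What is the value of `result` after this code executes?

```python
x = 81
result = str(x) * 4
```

x = 81; result = '81818181'

'81818181'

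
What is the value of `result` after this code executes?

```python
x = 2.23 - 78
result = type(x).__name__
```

x is float; result = 'float'

'float'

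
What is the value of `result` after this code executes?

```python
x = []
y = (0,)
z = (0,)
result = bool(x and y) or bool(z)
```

x = []; y = (0,); z = (0,); result = True

True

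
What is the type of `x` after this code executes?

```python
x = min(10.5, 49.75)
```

min() of floats returns float

float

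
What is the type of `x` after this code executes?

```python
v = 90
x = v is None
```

'is' comparison returns bool

bool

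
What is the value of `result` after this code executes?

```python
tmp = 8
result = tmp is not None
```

tmp = 8; result = True

True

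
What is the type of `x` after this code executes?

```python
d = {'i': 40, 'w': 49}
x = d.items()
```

dict.items() returns dict_items view

dict_items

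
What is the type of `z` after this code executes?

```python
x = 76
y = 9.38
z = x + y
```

int + float = float

float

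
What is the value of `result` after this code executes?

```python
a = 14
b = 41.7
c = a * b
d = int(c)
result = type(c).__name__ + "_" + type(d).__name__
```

a is int; b is float; c is float; d is int; result = 'float_int'

'float_int'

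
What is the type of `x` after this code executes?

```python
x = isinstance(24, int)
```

isinstance() returns bool

bool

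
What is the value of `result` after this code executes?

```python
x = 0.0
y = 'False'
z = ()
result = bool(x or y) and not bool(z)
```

x = 0.0; y = 'False'; z = (); result = True

True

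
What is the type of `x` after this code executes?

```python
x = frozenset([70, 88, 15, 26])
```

frozenset() returns frozenset

frozenset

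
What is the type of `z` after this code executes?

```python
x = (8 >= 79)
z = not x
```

'not' returns bool

bool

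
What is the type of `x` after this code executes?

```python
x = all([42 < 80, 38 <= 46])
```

all() returns bool

bool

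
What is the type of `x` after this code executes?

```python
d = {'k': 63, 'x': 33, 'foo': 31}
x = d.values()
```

.values() returns dict_values view

dict_values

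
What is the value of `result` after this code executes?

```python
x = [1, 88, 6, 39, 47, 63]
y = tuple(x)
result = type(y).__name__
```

x is list; y is tuple; result = 'tuple'

'tuple'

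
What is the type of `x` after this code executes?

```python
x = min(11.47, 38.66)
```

min() of floats returns float

float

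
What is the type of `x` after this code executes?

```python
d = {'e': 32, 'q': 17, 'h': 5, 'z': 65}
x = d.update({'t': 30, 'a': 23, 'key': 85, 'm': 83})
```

dict.update() returns None

NoneType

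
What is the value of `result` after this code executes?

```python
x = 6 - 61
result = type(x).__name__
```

x is int; result = 'int'

'int'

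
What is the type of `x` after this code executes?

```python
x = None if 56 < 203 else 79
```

56 < 203 is True, so the if branch is taken

NoneType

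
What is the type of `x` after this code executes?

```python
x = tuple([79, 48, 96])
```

tuple() constructor returns tuple

tuple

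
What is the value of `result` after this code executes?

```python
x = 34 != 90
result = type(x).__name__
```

x is bool; result = 'bool'

'bool'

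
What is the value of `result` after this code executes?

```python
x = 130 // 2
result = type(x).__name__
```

x is int; result = 'int'

'int'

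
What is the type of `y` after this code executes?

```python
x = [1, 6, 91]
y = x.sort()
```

list.sort() returns None (mutates in place)

NoneType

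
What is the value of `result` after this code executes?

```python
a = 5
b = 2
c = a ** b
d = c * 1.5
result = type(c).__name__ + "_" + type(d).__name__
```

a is int; b is int; c is int; d is float; result = 'int_float'

'int_float'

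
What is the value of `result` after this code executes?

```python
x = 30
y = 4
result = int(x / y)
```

x = 30; y = 4; result = 7

7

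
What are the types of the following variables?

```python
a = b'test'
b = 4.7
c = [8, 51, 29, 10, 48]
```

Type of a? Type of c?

a is assigned a bytes literal (b'...' prefix); c is assigned a list literal (square brackets)

bytes, list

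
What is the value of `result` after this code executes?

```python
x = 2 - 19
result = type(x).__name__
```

x is int; result = 'int'

'int'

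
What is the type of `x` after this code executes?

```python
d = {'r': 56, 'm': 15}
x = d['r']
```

Accessing dict[str, int] with str key returns int

int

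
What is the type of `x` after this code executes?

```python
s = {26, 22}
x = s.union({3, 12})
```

set.union() returns a new set

set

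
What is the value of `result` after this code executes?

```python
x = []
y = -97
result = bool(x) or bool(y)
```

x = []; y = -97; result = True

True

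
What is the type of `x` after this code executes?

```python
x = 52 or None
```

'or' returns first truthy value

int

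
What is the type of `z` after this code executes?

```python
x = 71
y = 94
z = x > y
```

Comparison returns bool

bool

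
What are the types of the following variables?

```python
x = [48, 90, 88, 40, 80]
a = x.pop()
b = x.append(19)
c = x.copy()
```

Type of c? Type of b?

copy() returns list; append() returns None

list, NoneType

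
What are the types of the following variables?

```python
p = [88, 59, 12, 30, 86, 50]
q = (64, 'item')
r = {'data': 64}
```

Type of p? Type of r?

p is assigned a list literal (square brackets); r is assigned a dict literal ({key: value})

list, dict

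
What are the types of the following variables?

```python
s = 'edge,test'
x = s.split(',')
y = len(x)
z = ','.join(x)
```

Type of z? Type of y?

str.join() returns str; len() returns int

str, int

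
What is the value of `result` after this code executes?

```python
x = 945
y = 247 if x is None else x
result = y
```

x = 945; y = 945; result = 945

945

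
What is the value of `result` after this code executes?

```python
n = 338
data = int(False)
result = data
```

n = 338; data = 0; result = 0

0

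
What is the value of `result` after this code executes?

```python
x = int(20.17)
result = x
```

x = 20; result = 20

20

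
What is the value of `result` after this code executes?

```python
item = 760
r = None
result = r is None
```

item = 760; r = None; result = True

True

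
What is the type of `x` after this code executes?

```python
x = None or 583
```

'or' with None returns the other truthy value

int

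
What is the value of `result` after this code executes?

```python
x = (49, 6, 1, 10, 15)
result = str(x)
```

x = (49, 6, 1, 10, 15); result = '(49, 6, 1, 10, 15)'

'(49, 6, 1, 10, 15)'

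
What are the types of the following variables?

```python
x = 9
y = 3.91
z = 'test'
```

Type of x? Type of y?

x is assigned a bare integer (no decimal point), so it is an int; y is assigned a number with a decimal point, so it is a float

int, float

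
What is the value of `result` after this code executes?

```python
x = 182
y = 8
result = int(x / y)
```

x = 182; y = 8; result = 22

22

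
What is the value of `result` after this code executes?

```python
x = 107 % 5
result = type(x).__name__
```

x is int; result = 'int'

'int'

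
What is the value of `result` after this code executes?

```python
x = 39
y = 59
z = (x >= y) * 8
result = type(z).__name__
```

x is int; y is int; z is int; result = 'int'

'int'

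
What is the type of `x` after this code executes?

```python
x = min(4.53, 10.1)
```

min() of floats returns float

float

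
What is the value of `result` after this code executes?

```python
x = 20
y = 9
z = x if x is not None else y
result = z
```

x = 20; y = 9; z = 20; result = 20

20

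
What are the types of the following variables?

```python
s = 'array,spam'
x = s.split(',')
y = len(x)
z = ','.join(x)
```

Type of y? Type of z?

len() returns int; str.join() returns str

int, str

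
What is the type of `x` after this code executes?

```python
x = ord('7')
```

ord() returns int (code point)

int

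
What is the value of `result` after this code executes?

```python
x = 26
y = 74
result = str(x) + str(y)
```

x = 26; y = 74; result = '2674'

'2674'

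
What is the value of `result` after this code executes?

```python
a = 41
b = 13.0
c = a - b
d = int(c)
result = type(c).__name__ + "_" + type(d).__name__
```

a is int; b is float; c is float; d is int; result = 'float_int'

'float_int'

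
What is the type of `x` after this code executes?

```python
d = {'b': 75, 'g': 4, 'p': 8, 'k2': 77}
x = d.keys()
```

.keys() returns dict_keys view

dict_keys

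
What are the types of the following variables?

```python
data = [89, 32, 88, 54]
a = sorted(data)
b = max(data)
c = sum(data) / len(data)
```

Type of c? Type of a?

int / int = float; sorted() returns list

float, list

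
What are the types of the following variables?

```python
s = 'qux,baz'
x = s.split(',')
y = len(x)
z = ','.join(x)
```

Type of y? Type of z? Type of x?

len() returns int; str.join() returns str; str.split() returns list

int, str, list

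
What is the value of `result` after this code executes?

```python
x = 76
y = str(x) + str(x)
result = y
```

x = 76; y = '7676'; result = '7676'

'7676'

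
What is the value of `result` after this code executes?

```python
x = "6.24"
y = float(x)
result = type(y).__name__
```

x is str; y is float; result = 'float'

'float'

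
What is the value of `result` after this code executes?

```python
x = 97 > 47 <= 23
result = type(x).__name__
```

x is bool; result = 'bool'

'bool'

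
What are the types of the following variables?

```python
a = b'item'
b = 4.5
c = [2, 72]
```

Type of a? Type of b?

a is assigned a bytes literal (b'...' prefix); b is assigned a number with a decimal point, so it is a float

bytes, float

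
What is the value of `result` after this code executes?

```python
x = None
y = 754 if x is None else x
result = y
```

x = None; y = 754; result = 754

754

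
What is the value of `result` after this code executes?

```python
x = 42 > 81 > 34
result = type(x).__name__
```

x is bool; result = 'bool'

'bool'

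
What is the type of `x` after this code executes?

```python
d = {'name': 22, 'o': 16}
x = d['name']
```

Accessing dict[str, int] with str key returns int

int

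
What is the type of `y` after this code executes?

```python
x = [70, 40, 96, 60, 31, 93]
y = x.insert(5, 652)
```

list.insert() returns None

NoneType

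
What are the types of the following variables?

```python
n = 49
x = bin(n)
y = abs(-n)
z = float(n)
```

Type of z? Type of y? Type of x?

float() returns float; abs() of int returns int; bin() returns str

float, int, str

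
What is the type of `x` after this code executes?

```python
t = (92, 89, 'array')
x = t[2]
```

Index 2 of tuple is a str literal

str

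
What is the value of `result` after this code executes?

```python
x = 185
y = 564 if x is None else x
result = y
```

x = 185; y = 185; result = 185

185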